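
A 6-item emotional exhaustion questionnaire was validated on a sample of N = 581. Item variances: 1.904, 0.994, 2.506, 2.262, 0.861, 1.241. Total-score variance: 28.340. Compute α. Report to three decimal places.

α = 0.786

sum of item variances = 1.904 + 0.994 + 2.506 + 2.262 + 0.861 + 1.241 = 9.768
α = (k/(k−1))·(1 − sum of item variances/total variance) = (6/5)·(1 − 9.768/28.340) = 0.786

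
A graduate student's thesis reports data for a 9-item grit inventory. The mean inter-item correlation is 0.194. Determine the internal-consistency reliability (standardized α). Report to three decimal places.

standardized α = 0.684

Standardized α = k·r̄ / (1 + (k−1)·r̄) = 9 × 0.194 / (1 + 8 × 0.194)
  = 1.7460 / 2.5520 = 0.684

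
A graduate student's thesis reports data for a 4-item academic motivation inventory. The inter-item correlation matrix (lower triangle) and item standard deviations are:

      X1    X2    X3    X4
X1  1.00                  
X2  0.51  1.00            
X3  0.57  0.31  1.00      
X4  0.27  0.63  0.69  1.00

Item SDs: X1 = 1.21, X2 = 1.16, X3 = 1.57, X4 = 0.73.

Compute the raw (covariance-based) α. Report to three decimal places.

α = 0.766

Σσ²ᵢ = 1.21² + 1.16² + 1.57² + 0.73² = 5.8075
Covariances σ_ij = r_ij · s_i · s_j:
  σ(X1,X2) = 0.51 × 1.21 × 1.16 = 0.7158
  σ(X1,X3) = 0.57 × 1.21 × 1.57 = 1.0828
  σ(X1,X4) = 0.27 × 1.21 × 0.73 = 0.2385
  σ(X2,X3) = 0.31 × 1.16 × 1.57 = 0.5646
  σ(X2,X4) = 0.63 × 1.16 × 0.73 = 0.5335
  σ(X3,X4) = 0.69 × 1.57 × 0.73 = 0.7908
σ²_T = Σσ²ᵢ + 2·Σσ_ij = 5.8075 + 2 × 3.9260 = 13.6595
α = (4/3)·(1 − 5.8075/13.6595) = 0.766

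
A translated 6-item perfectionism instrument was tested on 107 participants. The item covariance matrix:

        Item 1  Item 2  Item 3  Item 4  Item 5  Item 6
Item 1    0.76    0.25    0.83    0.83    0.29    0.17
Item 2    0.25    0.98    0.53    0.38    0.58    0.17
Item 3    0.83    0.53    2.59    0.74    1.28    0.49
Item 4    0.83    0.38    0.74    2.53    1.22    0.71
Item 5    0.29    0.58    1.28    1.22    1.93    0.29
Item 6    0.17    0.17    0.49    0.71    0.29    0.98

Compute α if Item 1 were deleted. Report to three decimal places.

α = 0.733

Remaining items: Item 2, Item 3, Item 4, Item 5, Item 6 (k = 5).
Σσ²ᵢ = 0.98 + 2.59 + 2.53 + 1.93 + 0.98 = 9.01
σ²_total = 9.01 + 2 × 6.39 = 21.79
α (item deleted) = (5/4)·(1 − 9.01/21.79) = 0.733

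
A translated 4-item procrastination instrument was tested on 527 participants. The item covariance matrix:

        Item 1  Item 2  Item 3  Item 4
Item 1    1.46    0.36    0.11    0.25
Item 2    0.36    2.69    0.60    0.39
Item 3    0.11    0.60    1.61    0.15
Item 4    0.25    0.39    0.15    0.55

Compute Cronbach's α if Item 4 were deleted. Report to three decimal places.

Remaining items: Item 1, Item 2, Item 3 (k = 3).
ΣVar(i) = 1.46 + 2.69 + 1.61 = 5.76
total variance = 5.76 + 2 × 1.07 = 7.90
α (item deleted) = (3/2)·(1 − 5.76/7.90) = 0.406

Cronbach's α = 0.406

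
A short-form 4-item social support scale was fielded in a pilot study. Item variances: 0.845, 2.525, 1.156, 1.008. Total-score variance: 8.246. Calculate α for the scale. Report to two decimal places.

α = 0.44

ΣVar(i) = 0.845 + 2.525 + 1.156 + 1.008 = 5.534
α = (k/(k−1))·(1 − ΣVar(i)/σ²_total) = (4/3)·(1 − 5.534/8.246) = 0.44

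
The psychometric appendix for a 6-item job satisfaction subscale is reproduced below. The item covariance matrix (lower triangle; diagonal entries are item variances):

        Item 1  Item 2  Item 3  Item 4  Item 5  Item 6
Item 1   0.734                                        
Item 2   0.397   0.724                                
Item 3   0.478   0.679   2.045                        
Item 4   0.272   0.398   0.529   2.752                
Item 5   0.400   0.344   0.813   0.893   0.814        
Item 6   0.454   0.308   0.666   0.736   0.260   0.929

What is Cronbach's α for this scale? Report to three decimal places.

sum of item variances = 0.734 + 0.724 + 2.045 + 2.752 + 0.814 + 0.929 = 7.998
Σ_{i<j} σ_ij = 7.627
total variance = 7.998 + 2 × 7.627 = 23.252
α = (k/(k−1))·(1 − sum of item variances/total variance) = (6/5)·(1 − 7.998/23.252) = 0.787

α = 0.787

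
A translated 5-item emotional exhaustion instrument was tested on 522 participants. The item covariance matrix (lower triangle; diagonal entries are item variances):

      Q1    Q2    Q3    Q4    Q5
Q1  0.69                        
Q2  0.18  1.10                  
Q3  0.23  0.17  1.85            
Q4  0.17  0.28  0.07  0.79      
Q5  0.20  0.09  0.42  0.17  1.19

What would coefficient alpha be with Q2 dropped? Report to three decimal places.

coefficient alpha = 0.477

Remaining items: Q1, Q3, Q4, Q5 (k = 4).
sum of item variances = 0.69 + 1.85 + 0.79 + 1.19 = 4.52
σ²_total = 4.52 + 2 × 1.26 = 7.04
α (item deleted) = (4/3)·(1 − 4.52/7.04) = 0.477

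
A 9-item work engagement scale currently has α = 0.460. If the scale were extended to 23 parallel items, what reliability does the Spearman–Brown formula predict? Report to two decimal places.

Length factor m = 23/9 = 2.5556
α' = m·α / (1 + (m−1)·α)
   = 23/9 × 0.460 / (1 + (23/9 − 1) × 0.460)
   = 1.1756 / 1.7156 = 0.69

predicted reliability = 0.69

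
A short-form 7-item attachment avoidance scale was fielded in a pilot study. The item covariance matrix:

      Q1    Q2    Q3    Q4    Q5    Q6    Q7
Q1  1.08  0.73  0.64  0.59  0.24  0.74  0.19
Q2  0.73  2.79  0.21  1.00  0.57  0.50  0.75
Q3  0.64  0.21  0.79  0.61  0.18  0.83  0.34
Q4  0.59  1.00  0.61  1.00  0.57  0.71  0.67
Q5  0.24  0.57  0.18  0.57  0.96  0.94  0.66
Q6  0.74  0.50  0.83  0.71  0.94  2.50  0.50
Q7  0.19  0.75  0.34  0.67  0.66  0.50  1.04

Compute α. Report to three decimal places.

ΣVar(i) = 1.08 + 2.79 + 0.79 + 1.00 + 0.96 + 2.50 + 1.04 = 10.16
Σ_{i<j} σ_ij = 12.17
total variance = 10.16 + 2 × 12.17 = 34.50
α = (k/(k−1))·(1 − ΣVar(i)/total variance) = (7/6)·(1 − 10.16/34.50) = 0.823

α = 0.823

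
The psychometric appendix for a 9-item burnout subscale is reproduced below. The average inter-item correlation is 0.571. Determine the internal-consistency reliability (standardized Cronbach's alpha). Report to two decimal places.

α = 0.92

Standardized α = k·r̄ / (1 + (k−1)·r̄) = 9 × 0.571 / (1 + 8 × 0.571)
  = 5.1390 / 5.5680 = 0.92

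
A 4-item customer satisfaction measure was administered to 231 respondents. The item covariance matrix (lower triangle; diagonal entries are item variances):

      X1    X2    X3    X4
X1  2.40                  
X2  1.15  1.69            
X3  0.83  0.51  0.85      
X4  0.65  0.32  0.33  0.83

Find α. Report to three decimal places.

α = 0.757

Σσ²ᵢ = 2.40 + 1.69 + 0.85 + 0.83 = 5.77
Sum of the distinct covariances = 3.79
Var(T) = 5.77 + 2 × 3.79 = 13.35
α = (k/(k−1))·(1 − Σσ²ᵢ/Var(T)) = (4/3)·(1 − 5.77/13.35) = 0.757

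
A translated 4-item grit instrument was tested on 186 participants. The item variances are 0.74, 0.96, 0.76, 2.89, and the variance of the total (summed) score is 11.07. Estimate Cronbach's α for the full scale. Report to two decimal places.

Cronbach's α = 0.69

sum of item variances = 0.74 + 0.96 + 0.76 + 2.89 = 5.35
α = (k/(k−1))·(1 − sum of item variances/σ²_T) = (4/3)·(1 − 5.35/11.07) = 0.69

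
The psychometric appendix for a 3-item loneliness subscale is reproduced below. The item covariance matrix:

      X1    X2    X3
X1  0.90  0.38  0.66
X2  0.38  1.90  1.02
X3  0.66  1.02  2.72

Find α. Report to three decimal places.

α = 0.641

ΣVar(i) = 0.90 + 1.90 + 2.72 = 5.52
Sum of the distinct covariances = 2.06
Var(T) = 5.52 + 2 × 2.06 = 9.64
α = (k/(k−1))·(1 − ΣVar(i)/Var(T)) = (3/2)·(1 − 5.52/9.64) = 0.641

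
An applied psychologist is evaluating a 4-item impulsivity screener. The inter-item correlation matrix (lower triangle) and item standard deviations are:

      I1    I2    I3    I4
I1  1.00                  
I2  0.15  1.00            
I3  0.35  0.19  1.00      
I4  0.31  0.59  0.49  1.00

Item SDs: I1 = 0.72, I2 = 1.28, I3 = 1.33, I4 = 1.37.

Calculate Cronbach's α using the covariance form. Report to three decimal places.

Σσ²ᵢ = 0.72² + 1.28² + 1.33² + 1.37² = 5.8026
Covariances σ_ij = r_ij · s_i · s_j:
  σ(I1,I2) = 0.15 × 0.72 × 1.28 = 0.1382
  σ(I1,I3) = 0.35 × 0.72 × 1.33 = 0.3352
  σ(I1,I4) = 0.31 × 0.72 × 1.37 = 0.3058
  σ(I2,I3) = 0.19 × 1.28 × 1.33 = 0.3235
  σ(I2,I4) = 0.59 × 1.28 × 1.37 = 1.0346
  σ(I3,I4) = 0.49 × 1.33 × 1.37 = 0.8928
σ²_T = Σσ²ᵢ + 2·Σσ_ij = 5.8026 + 2 × 3.0301 = 11.8628
α = (4/3)·(1 − 5.8026/11.8628) = 0.681

α = 0.681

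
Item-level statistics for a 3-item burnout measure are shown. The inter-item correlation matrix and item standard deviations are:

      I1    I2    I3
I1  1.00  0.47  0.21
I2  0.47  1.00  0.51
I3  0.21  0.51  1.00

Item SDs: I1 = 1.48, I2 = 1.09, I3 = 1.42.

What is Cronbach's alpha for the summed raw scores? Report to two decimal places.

Cronbach's alpha = 0.64

Σσ²ᵢ = 1.48² + 1.09² + 1.42² = 5.3949
Covariances σ_ij = r_ij · s_i · s_j:
  σ(I1,I2) = 0.47 × 1.48 × 1.09 = 0.7582
  σ(I1,I3) = 0.21 × 1.48 × 1.42 = 0.4413
  σ(I2,I3) = 0.51 × 1.09 × 1.42 = 0.7894
σ²_T = Σσ²ᵢ + 2·Σσ_ij = 5.3949 + 2 × 1.9889 = 9.3727
α = (3/2)·(1 − 5.3949/9.3727) = 0.64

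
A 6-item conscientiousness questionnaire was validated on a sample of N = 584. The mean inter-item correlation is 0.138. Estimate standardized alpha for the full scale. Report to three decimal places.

standardized alpha = 0.490

Standardized α = k·r̄ / (1 + (k−1)·r̄) = 6 × 0.138 / (1 + 5 × 0.138)
  = 0.8280 / 1.6900 = 0.490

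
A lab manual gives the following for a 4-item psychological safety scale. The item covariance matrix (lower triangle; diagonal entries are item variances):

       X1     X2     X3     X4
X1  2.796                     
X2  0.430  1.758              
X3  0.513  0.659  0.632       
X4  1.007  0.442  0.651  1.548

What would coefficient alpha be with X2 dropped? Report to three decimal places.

coefficient alpha = 0.699

Remaining items: X1, X3, X4 (k = 3).
sum of item variances = 2.796 + 0.632 + 1.548 = 4.976
total variance = 4.976 + 2 × 2.171 = 9.318
α (item deleted) = (3/2)·(1 − 4.976/9.318) = 0.699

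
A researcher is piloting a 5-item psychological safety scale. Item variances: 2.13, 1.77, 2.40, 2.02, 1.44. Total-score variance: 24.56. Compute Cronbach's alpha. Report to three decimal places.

ΣVar(i) = 2.13 + 1.77 + 2.40 + 2.02 + 1.44 = 9.76
α = (k/(k−1))·(1 − ΣVar(i)/σ²_total) = (5/4)·(1 − 9.76/24.56) = 0.753

α = 0.753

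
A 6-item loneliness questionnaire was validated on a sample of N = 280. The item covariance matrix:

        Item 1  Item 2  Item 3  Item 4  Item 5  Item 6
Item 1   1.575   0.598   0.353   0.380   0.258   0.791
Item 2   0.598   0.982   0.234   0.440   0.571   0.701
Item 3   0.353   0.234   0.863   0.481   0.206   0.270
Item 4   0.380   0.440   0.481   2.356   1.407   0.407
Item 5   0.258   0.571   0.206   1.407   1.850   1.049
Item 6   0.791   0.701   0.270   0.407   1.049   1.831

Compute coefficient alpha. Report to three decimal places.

coefficient alpha = 0.759

Σσ²ᵢ = 1.575 + 0.982 + 0.863 + 2.356 + 1.850 + 1.831 = 9.457
Sum of the distinct covariances = 8.146
σ²_total = 9.457 + 2 × 8.146 = 25.749
α = (k/(k−1))·(1 − Σσ²ᵢ/σ²_total) = (6/5)·(1 − 9.457/25.749) = 0.759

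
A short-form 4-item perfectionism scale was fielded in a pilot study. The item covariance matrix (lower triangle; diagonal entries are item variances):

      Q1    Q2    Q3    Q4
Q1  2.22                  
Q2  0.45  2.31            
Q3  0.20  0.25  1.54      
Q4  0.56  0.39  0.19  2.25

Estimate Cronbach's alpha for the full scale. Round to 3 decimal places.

Σσᵢ² = 2.22 + 2.31 + 1.54 + 2.25 = 8.32
Sum of off-diagonal covariances = 2.04
total variance = 8.32 + 2 × 2.04 = 12.40
α = (k/(k−1))·(1 − Σσᵢ²/total variance) = (4/3)·(1 − 8.32/12.40) = 0.439

Cronbach's alpha = 0.439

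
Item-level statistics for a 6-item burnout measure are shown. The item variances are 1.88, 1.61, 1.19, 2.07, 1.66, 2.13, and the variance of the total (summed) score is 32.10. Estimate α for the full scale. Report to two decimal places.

α = 0.81

ΣVar(i) = 1.88 + 1.61 + 1.19 + 2.07 + 1.66 + 2.13 = 10.54
α = (k/(k−1))·(1 − ΣVar(i)/σ²_total) = (6/5)·(1 − 10.54/32.10) = 0.81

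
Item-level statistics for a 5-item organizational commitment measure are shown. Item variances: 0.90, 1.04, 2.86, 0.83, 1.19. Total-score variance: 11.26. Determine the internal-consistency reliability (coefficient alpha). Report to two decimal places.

Σσᵢ² = 0.90 + 1.04 + 2.86 + 0.83 + 1.19 = 6.82
α = (k/(k−1))·(1 − Σσᵢ²/σ²_total) = (5/4)·(1 − 6.82/11.26) = 0.49

coefficient alpha = 0.49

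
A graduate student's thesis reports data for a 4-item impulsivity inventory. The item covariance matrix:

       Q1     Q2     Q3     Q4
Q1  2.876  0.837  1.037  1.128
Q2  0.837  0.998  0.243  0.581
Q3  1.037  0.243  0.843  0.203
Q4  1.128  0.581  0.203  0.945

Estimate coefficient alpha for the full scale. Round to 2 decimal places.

sum of item variances = 2.876 + 0.998 + 0.843 + 0.945 = 5.662
Σ_{i<j} σ_ij = 4.029
total variance = 5.662 + 2 × 4.029 = 13.720
α = (k/(k−1))·(1 − sum of item variances/total variance) = (4/3)·(1 − 5.662/13.720) = 0.78

coefficient alpha = 0.78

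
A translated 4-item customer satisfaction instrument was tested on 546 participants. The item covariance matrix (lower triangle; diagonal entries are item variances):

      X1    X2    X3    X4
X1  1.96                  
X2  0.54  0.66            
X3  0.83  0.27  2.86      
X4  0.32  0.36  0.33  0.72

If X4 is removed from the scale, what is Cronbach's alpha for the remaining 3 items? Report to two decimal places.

Remaining items: X1, X2, X3 (k = 3).
ΣVar(i) = 1.96 + 0.66 + 2.86 = 5.48
total variance = 5.48 + 2 × 1.64 = 8.76
α (item deleted) = (3/2)·(1 − 5.48/8.76) = 0.56

α = 0.56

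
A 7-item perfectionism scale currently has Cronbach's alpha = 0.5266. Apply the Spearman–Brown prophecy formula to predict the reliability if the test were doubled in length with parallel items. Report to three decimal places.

Length factor m = 2
α' = m·α / (1 + (m−1)·α)
   = 2 × 0.5266 / (1 + (2 − 1) × 0.5266)
   = 1.0532 / 1.5266 = 0.690

predicted reliability = 0.690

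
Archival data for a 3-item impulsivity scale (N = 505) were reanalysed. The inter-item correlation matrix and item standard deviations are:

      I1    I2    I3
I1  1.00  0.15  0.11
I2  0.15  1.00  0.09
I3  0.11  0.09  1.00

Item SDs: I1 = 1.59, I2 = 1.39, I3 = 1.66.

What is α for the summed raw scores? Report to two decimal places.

Σσ²ᵢ = 1.59² + 1.39² + 1.66² = 7.2158
Covariances σ_ij = r_ij · s_i · s_j:
  σ(I1,I2) = 0.15 × 1.59 × 1.39 = 0.3315
  σ(I1,I3) = 0.11 × 1.59 × 1.66 = 0.2903
  σ(I2,I3) = 0.09 × 1.39 × 1.66 = 0.2077
σ²_T = Σσ²ᵢ + 2·Σσ_ij = 7.2158 + 2 × 0.8295 = 8.8748
α = (3/2)·(1 − 7.2158/8.8748) = 0.28

α = 0.28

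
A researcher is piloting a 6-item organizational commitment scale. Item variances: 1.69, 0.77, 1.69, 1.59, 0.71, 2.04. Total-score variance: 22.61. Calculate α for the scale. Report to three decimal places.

α = 0.749

Σσ²ᵢ = 1.69 + 0.77 + 1.69 + 1.59 + 0.71 + 2.04 = 8.49
α = (k/(k−1))·(1 − Σσ²ᵢ/σ²_T) = (6/5)·(1 − 8.49/22.61) = 0.749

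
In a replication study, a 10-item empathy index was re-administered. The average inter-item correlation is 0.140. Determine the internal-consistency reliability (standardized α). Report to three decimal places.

Standardized α = k·r̄ / (1 + (k−1)·r̄) = 10 × 0.140 / (1 + 9 × 0.140)
  = 1.4000 / 2.2600 = 0.619

α = 0.619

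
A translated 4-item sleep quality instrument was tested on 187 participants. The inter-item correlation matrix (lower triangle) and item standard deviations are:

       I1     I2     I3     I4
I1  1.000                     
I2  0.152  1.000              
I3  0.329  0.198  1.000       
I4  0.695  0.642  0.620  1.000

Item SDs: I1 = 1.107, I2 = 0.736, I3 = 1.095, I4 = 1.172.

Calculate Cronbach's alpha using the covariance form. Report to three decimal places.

Σσ²ᵢ = 1.107² + 0.736² + 1.095² + 1.172² = 4.3398
Covariances σ_ij = r_ij · s_i · s_j:
  σ(I1,I2) = 0.152 × 1.107 × 0.736 = 0.1238
  σ(I1,I3) = 0.329 × 1.107 × 1.095 = 0.3988
  σ(I1,I4) = 0.695 × 1.107 × 1.172 = 0.9017
  σ(I2,I3) = 0.198 × 0.736 × 1.095 = 0.1596
  σ(I2,I4) = 0.642 × 0.736 × 1.172 = 0.5538
  σ(I3,I4) = 0.620 × 1.095 × 1.172 = 0.7957
σ²_T = Σσ²ᵢ + 2·Σσ_ij = 4.3398 + 2 × 2.9334 = 10.2066
α = (4/3)·(1 − 4.3398/10.2066) = 0.766

α = 0.766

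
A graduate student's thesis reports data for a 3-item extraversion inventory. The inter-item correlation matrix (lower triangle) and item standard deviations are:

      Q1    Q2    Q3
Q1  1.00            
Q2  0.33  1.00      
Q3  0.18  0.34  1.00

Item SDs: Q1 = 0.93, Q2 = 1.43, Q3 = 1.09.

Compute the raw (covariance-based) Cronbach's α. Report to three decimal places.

Σσ²ᵢ = 0.93² + 1.43² + 1.09² = 4.0979
Covariances σ_ij = r_ij · s_i · s_j:
  σ(Q1,Q2) = 0.33 × 0.93 × 1.43 = 0.4389
  σ(Q1,Q3) = 0.18 × 0.93 × 1.09 = 0.1825
  σ(Q2,Q3) = 0.34 × 1.43 × 1.09 = 0.5300
σ²_T = Σσ²ᵢ + 2·Σσ_ij = 4.0979 + 2 × 1.1514 = 6.4007
α = (3/2)·(1 − 4.0979/6.4007) = 0.540

Cronbach's α = 0.540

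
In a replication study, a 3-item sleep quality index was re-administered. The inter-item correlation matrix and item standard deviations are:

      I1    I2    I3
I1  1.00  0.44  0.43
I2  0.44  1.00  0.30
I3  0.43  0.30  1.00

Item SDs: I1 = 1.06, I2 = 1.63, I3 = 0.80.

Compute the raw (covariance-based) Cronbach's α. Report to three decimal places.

Σσ²ᵢ = 1.06² + 1.63² + 0.80² = 4.4205
Covariances σ_ij = r_ij · s_i · s_j:
  σ(I1,I2) = 0.44 × 1.06 × 1.63 = 0.7602
  σ(I1,I3) = 0.43 × 1.06 × 0.80 = 0.3646
  σ(I2,I3) = 0.30 × 1.63 × 0.80 = 0.3912
σ²_T = Σσ²ᵢ + 2·Σσ_ij = 4.4205 + 2 × 1.5160 = 7.4525
α = (3/2)·(1 − 4.4205/7.4525) = 0.610

α = 0.610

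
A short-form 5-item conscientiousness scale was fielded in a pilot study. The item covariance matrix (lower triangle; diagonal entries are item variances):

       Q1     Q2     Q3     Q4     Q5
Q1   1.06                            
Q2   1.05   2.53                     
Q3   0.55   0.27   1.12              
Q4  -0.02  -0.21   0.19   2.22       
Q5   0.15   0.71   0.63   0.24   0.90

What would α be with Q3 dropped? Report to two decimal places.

Remaining items: Q1, Q2, Q4, Q5 (k = 4).
ΣVar(i) = 1.06 + 2.53 + 2.22 + 0.90 = 6.71
σ²_total = 6.71 + 2 × 1.92 = 10.55
α (item deleted) = (4/3)·(1 − 6.71/10.55) = 0.49

α = 0.49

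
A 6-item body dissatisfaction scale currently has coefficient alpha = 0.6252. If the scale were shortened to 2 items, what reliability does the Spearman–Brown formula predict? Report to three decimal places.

Length factor m = 2/6 = 0.3333
α' = m·α / (1 − (1−m)·α)
   = 2/6 × 0.6252 / (1 − (1 − 2/6) × 0.6252)
   = 0.2084 / 0.5832 = 0.357

predicted reliability = 0.357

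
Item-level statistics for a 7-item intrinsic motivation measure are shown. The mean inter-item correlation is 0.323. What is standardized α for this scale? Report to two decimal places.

standardized α = 0.77

Standardized α = k·r̄ / (1 + (k−1)·r̄) = 7 × 0.323 / (1 + 6 × 0.323)
  = 2.2610 / 2.9380 = 0.77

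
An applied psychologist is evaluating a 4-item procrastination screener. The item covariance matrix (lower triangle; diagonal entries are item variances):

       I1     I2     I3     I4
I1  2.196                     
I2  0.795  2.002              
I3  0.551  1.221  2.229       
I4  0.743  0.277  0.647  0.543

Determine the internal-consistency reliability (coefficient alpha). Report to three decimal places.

α = 0.731

ΣVar(i) = 2.196 + 2.002 + 2.229 + 0.543 = 6.970
Sum of the distinct covariances = 4.234
σ²_T = 6.970 + 2 × 4.234 = 15.438
α = (k/(k−1))·(1 − ΣVar(i)/σ²_T) = (4/3)·(1 − 6.970/15.438) = 0.731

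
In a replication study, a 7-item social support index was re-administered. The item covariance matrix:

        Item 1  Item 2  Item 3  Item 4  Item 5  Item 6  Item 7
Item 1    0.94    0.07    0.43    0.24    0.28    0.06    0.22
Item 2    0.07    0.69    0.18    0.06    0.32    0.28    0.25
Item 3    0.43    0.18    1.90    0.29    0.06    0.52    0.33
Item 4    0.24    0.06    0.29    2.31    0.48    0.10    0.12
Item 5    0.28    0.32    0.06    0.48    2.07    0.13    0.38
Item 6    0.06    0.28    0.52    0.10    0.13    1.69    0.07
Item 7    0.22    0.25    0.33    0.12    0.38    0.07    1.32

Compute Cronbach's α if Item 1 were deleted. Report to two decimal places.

α = 0.50

Remaining items: Item 2, Item 3, Item 4, Item 5, Item 6, Item 7 (k = 6).
sum of item variances = 0.69 + 1.90 + 2.31 + 2.07 + 1.69 + 1.32 = 9.98
σ²_T = 9.98 + 2 × 3.57 = 17.12
α (item deleted) = (6/5)·(1 − 9.98/17.12) = 0.50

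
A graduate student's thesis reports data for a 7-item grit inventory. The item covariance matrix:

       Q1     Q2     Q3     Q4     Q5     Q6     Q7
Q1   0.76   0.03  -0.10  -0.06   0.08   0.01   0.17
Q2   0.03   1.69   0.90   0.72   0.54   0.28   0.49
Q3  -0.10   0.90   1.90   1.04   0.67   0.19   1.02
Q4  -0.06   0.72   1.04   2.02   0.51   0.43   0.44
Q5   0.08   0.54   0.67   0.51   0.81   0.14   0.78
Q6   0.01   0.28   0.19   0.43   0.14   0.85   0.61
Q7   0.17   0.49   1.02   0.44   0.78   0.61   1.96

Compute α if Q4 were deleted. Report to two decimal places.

Remaining items: Q1, Q2, Q3, Q5, Q6, Q7 (k = 6).
sum of item variances = 0.76 + 1.69 + 1.90 + 0.81 + 0.85 + 1.96 = 7.97
σ²_T = 7.97 + 2 × 5.81 = 19.59
α (item deleted) = (6/5)·(1 − 7.97/19.59) = 0.71

α = 0.71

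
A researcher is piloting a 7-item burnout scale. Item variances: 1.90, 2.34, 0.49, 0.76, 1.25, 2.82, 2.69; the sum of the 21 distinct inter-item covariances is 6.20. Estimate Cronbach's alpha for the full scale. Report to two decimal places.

Σσ²ᵢ = 1.90 + 2.34 + 0.49 + 0.76 + 1.25 + 2.82 + 2.69 = 12.25
Sum of distinct covariances = 6.20
total variance = Σσ²ᵢ + 2·Σcov = 12.25 + 2 × 6.20 = 24.65
α = (7/6)·(1 − 12.25/24.65) = 0.59

Cronbach's alpha = 0.59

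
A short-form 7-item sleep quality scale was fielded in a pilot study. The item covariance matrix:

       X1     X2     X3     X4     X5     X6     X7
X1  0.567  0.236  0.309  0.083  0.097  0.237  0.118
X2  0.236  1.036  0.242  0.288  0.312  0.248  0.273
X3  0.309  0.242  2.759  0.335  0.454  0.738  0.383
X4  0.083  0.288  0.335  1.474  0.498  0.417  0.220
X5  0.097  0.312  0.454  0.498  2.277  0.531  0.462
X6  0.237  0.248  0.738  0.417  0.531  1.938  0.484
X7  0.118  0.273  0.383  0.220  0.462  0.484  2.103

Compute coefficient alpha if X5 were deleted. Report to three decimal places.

Remaining items: X1, X2, X3, X4, X6, X7 (k = 6).
ΣVar(i) = 0.567 + 1.036 + 2.759 + 1.474 + 1.938 + 2.103 = 9.877
σ²_T = 9.877 + 2 × 4.611 = 19.099
α (item deleted) = (6/5)·(1 − 9.877/19.099) = 0.579

α = 0.579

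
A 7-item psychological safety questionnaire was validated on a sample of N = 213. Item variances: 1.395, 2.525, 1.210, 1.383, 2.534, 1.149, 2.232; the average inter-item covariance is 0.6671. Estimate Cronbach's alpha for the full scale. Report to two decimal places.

α = 0.81

Σσᵢ² = 1.395 + 2.525 + 1.210 + 1.383 + 2.534 + 1.149 + 2.232 = 12.428
Sum of the 21 distinct covariances = 21 × 0.6671 = 14.0091
Var(T) = Σσᵢ² + 2·Σcov = 12.428 + 2 × 14.0091 = 40.4462
α = (7/6)·(1 − 12.428/40.4462) = 0.81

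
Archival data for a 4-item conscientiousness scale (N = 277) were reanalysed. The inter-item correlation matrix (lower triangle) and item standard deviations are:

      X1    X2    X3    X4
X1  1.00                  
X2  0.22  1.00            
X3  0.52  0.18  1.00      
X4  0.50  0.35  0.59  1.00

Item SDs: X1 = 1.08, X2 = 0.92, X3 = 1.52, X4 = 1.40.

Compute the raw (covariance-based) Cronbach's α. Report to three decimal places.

Σσ²ᵢ = 1.08² + 0.92² + 1.52² + 1.40² = 6.2832
Covariances σ_ij = r_ij · s_i · s_j:
  σ(X1,X2) = 0.22 × 1.08 × 0.92 = 0.2186
  σ(X1,X3) = 0.52 × 1.08 × 1.52 = 0.8536
  σ(X1,X4) = 0.50 × 1.08 × 1.40 = 0.7560
  σ(X2,X3) = 0.18 × 0.92 × 1.52 = 0.2517
  σ(X2,X4) = 0.35 × 0.92 × 1.40 = 0.4508
  σ(X3,X4) = 0.59 × 1.52 × 1.40 = 1.2555
σ²_T = Σσ²ᵢ + 2·Σσ_ij = 6.2832 + 2 × 3.7862 = 13.8556
α = (4/3)·(1 − 6.2832/13.8556) = 0.729

Cronbach's α = 0.729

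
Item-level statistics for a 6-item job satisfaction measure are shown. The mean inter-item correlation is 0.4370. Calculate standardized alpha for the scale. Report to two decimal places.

Standardized α = k·r̄ / (1 + (k−1)·r̄) = 6 × 0.4370 / (1 + 5 × 0.4370)
  = 2.6220 / 3.1850 = 0.82

standardized alpha = 0.82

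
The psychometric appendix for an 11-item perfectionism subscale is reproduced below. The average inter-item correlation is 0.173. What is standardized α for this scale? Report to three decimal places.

standardized α = 0.697

Standardized α = k·r̄ / (1 + (k−1)·r̄) = 11 × 0.173 / (1 + 10 × 0.173)
  = 1.9030 / 2.7300 = 0.697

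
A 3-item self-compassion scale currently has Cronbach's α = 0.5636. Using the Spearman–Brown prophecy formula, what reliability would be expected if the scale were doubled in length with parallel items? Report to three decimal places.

predicted reliability = 0.721

Length factor m = 2
α' = m·α / (1 + (m−1)·α)
   = 2 × 0.5636 / (1 + (2 − 1) × 0.5636)
   = 1.1272 / 1.5636 = 0.721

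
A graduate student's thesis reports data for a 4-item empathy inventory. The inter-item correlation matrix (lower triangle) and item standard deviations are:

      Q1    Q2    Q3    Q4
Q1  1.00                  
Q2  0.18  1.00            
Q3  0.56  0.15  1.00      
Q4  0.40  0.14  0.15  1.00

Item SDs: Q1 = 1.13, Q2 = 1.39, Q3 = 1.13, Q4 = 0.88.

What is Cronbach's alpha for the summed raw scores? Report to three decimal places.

α = 0.568

Σσ²ᵢ = 1.13² + 1.39² + 1.13² + 0.88² = 5.2603
Covariances σ_ij = r_ij · s_i · s_j:
  σ(Q1,Q2) = 0.18 × 1.13 × 1.39 = 0.2827
  σ(Q1,Q3) = 0.56 × 1.13 × 1.13 = 0.7151
  σ(Q1,Q4) = 0.40 × 1.13 × 0.88 = 0.3978
  σ(Q2,Q3) = 0.15 × 1.39 × 1.13 = 0.2356
  σ(Q2,Q4) = 0.14 × 1.39 × 0.88 = 0.1712
  σ(Q3,Q4) = 0.15 × 1.13 × 0.88 = 0.1492
σ²_T = Σσ²ᵢ + 2·Σσ_ij = 5.2603 + 2 × 1.9516 = 9.1635
α = (4/3)·(1 − 5.2603/9.1635) = 0.568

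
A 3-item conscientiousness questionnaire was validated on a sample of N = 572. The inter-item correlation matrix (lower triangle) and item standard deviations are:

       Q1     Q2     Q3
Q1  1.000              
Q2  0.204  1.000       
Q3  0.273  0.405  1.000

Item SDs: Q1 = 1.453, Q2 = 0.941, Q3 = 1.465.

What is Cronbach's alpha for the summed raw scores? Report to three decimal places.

Cronbach's alpha = 0.533

Σσ²ᵢ = 1.453² + 0.941² + 1.465² = 5.1429
Covariances σ_ij = r_ij · s_i · s_j:
  σ(Q1,Q2) = 0.204 × 1.453 × 0.941 = 0.2789
  σ(Q1,Q3) = 0.273 × 1.453 × 1.465 = 0.5811
  σ(Q2,Q3) = 0.405 × 0.941 × 1.465 = 0.5583
σ²_T = Σσ²ᵢ + 2·Σσ_ij = 5.1429 + 2 × 1.4183 = 7.9795
α = (3/2)·(1 − 5.1429/7.9795) = 0.533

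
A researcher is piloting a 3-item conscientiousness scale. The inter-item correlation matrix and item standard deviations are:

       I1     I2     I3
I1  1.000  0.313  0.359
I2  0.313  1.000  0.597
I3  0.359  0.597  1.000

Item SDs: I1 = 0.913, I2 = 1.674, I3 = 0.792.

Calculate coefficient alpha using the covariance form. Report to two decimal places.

coefficient alpha = 0.63

Σσ²ᵢ = 0.913² + 1.674² + 0.792² = 4.2631
Covariances σ_ij = r_ij · s_i · s_j:
  σ(I1,I2) = 0.313 × 0.913 × 1.674 = 0.4784
  σ(I1,I3) = 0.359 × 0.913 × 0.792 = 0.2596
  σ(I2,I3) = 0.597 × 1.674 × 0.792 = 0.7915
σ²_T = Σσ²ᵢ + 2·Σσ_ij = 4.2631 + 2 × 1.5295 = 7.3221
α = (3/2)·(1 − 4.2631/7.3221) = 0.63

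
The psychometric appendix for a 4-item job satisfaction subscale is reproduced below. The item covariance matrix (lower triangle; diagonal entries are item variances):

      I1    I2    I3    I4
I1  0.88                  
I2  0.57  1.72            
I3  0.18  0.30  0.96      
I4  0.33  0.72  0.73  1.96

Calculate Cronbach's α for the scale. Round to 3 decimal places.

ΣVar(i) = 0.88 + 1.72 + 0.96 + 1.96 = 5.52
Sum of off-diagonal covariances = 2.83
σ²_total = 5.52 + 2 × 2.83 = 11.18
α = (k/(k−1))·(1 − ΣVar(i)/σ²_total) = (4/3)·(1 − 5.52/11.18) = 0.675

Cronbach's α = 0.675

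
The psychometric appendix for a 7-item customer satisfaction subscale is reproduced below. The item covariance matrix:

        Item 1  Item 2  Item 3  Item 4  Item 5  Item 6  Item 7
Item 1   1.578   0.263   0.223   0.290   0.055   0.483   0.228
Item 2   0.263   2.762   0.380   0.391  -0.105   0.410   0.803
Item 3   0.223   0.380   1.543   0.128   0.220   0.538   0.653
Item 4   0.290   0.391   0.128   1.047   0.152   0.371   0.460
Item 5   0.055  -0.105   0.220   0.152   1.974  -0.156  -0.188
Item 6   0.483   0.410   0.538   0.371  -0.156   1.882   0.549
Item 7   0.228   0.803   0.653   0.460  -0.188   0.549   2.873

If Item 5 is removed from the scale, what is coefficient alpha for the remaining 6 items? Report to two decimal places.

Remaining items: Item 1, Item 2, Item 3, Item 4, Item 6, Item 7 (k = 6).
sum of item variances = 1.578 + 2.762 + 1.543 + 1.047 + 1.882 + 2.873 = 11.685
total variance = 11.685 + 2 × 6.170 = 24.025
α (item deleted) = (6/5)·(1 − 11.685/24.025) = 0.62

α = 0.62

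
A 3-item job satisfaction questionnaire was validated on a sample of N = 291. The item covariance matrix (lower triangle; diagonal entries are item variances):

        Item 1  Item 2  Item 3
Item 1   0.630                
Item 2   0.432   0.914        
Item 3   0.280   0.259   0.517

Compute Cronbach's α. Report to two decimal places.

Σσᵢ² = 0.630 + 0.914 + 0.517 = 2.061
Sum of off-diagonal covariances = 0.971
Var(T) = 2.061 + 2 × 0.971 = 4.003
α = (k/(k−1))·(1 − Σσᵢ²/Var(T)) = (3/2)·(1 − 2.061/4.003) = 0.73

α = 0.73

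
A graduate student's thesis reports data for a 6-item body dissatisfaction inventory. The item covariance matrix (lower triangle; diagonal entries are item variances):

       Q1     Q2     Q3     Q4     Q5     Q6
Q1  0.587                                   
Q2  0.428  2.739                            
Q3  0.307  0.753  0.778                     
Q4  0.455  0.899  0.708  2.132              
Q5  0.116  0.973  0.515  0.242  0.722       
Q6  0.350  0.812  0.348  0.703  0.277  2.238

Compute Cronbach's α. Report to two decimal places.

Σσ²ᵢ = 0.587 + 2.739 + 0.778 + 2.132 + 0.722 + 2.238 = 9.196
Sum of off-diagonal covariances = 7.886
total variance = 9.196 + 2 × 7.886 = 24.968
α = (k/(k−1))·(1 − Σσ²ᵢ/total variance) = (6/5)·(1 − 9.196/24.968) = 0.76

Cronbach's α = 0.76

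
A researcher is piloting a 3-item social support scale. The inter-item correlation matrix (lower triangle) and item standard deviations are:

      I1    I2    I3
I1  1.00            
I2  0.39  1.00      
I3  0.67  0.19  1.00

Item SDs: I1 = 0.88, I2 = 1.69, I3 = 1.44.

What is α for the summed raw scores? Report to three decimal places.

Σσ²ᵢ = 0.88² + 1.69² + 1.44² = 5.7041
Covariances σ_ij = r_ij · s_i · s_j:
  σ(I1,I2) = 0.39 × 0.88 × 1.69 = 0.5800
  σ(I1,I3) = 0.67 × 0.88 × 1.44 = 0.8490
  σ(I2,I3) = 0.19 × 1.69 × 1.44 = 0.4624
σ²_T = Σσ²ᵢ + 2·Σσ_ij = 5.7041 + 2 × 1.8914 = 9.4869
α = (3/2)·(1 − 5.7041/9.4869) = 0.598

α = 0.598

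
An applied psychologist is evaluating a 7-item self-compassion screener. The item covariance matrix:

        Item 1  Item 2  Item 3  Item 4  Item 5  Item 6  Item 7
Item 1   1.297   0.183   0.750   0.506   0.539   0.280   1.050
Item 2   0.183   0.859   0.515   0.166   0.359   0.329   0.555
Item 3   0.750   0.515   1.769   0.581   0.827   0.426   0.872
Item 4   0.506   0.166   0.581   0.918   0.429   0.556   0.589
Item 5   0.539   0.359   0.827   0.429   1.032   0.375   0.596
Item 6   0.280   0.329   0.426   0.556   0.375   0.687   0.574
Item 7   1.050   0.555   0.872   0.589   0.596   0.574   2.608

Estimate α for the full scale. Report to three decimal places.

sum of item variances = 1.297 + 0.859 + 1.769 + 0.918 + 1.032 + 0.687 + 2.608 = 9.170
Sum of the distinct covariances = 11.057
Var(T) = 9.170 + 2 × 11.057 = 31.284
α = (k/(k−1))·(1 − sum of item variances/Var(T)) = (7/6)·(1 − 9.170/31.284) = 0.825

α = 0.825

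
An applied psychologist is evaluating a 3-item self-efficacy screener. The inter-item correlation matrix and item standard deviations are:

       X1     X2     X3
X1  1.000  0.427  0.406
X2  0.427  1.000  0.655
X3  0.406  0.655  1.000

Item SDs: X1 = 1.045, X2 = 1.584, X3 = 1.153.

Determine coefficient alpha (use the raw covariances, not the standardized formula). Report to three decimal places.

coefficient alpha = 0.739

Σσ²ᵢ = 1.045² + 1.584² + 1.153² = 4.9305
Covariances σ_ij = r_ij · s_i · s_j:
  σ(X1,X2) = 0.427 × 1.045 × 1.584 = 0.7068
  σ(X1,X3) = 0.406 × 1.045 × 1.153 = 0.4892
  σ(X2,X3) = 0.655 × 1.584 × 1.153 = 1.1963
σ²_T = Σσ²ᵢ + 2·Σσ_ij = 4.9305 + 2 × 2.3923 = 9.7151
α = (3/2)·(1 − 4.9305/9.7151) = 0.739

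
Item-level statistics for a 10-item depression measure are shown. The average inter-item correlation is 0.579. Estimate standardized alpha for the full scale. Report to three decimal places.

standardized alpha = 0.932

Standardized α = k·r̄ / (1 + (k−1)·r̄) = 10 × 0.579 / (1 + 9 × 0.579)
  = 5.7900 / 6.2110 = 0.932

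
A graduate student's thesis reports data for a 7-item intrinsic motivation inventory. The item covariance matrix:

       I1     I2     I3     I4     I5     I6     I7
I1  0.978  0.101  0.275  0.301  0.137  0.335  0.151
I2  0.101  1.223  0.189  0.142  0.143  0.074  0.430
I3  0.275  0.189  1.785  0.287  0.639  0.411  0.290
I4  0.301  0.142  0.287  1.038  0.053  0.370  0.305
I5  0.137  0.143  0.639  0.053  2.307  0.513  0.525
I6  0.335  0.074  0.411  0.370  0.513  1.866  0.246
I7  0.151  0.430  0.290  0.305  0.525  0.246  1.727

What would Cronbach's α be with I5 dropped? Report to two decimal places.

Cronbach's α = 0.57

Remaining items: I1, I2, I3, I4, I6, I7 (k = 6).
Σσᵢ² = 0.978 + 1.223 + 1.785 + 1.038 + 1.866 + 1.727 = 8.617
total variance = 8.617 + 2 × 3.907 = 16.431
α (item deleted) = (6/5)·(1 − 8.617/16.431) = 0.57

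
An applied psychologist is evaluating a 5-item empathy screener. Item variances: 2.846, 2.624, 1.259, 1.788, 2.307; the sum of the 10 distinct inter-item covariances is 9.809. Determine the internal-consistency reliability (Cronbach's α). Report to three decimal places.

sum of item variances = 2.846 + 2.624 + 1.259 + 1.788 + 2.307 = 10.824
Sum of distinct covariances = 9.809
Var(T) = sum of item variances + 2·Σcov = 10.824 + 2 × 9.809 = 30.442
α = (5/4)·(1 − 10.824/30.442) = 0.806

α = 0.806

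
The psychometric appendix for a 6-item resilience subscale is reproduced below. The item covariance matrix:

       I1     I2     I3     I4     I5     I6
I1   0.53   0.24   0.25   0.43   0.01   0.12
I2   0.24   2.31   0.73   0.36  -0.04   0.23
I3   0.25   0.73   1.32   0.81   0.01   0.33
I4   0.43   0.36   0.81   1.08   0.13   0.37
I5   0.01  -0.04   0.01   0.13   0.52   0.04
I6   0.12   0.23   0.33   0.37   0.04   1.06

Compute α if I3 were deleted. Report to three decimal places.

α = 0.509

Remaining items: I1, I2, I4, I5, I6 (k = 5).
ΣVar(i) = 0.53 + 2.31 + 1.08 + 0.52 + 1.06 = 5.50
Var(T) = 5.50 + 2 × 1.89 = 9.28
α (item deleted) = (5/4)·(1 − 5.50/9.28) = 0.509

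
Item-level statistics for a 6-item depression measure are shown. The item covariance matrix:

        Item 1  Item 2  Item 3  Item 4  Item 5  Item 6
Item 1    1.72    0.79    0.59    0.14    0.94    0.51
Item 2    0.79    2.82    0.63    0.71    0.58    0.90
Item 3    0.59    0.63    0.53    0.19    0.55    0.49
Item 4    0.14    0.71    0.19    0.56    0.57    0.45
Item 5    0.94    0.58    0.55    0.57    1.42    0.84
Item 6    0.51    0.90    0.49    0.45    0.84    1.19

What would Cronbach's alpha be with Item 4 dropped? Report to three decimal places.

Remaining items: Item 1, Item 2, Item 3, Item 5, Item 6 (k = 5).
ΣVar(i) = 1.72 + 2.82 + 0.53 + 1.42 + 1.19 = 7.68
σ²_T = 7.68 + 2 × 6.82 = 21.32
α (item deleted) = (5/4)·(1 − 7.68/21.32) = 0.800

α = 0.800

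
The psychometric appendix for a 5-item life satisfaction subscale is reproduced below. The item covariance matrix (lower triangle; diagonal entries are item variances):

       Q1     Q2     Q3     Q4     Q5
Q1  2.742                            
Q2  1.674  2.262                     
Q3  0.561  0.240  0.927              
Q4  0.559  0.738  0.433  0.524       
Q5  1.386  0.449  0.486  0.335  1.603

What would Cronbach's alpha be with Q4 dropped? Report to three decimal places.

Remaining items: Q1, Q2, Q3, Q5 (k = 4).
sum of item variances = 2.742 + 2.262 + 0.927 + 1.603 = 7.534
σ²_total = 7.534 + 2 × 4.796 = 17.126
α (item deleted) = (4/3)·(1 − 7.534/17.126) = 0.747

α = 0.747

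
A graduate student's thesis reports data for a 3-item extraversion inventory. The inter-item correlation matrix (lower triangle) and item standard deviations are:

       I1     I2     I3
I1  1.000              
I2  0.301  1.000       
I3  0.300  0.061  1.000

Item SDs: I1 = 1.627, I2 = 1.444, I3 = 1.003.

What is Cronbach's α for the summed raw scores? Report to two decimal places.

Σσ²ᵢ = 1.627² + 1.444² + 1.003² = 5.7383
Covariances σ_ij = r_ij · s_i · s_j:
  σ(I1,I2) = 0.301 × 1.627 × 1.444 = 0.7072
  σ(I1,I3) = 0.300 × 1.627 × 1.003 = 0.4896
  σ(I2,I3) = 0.061 × 1.444 × 1.003 = 0.0883
σ²_T = Σσ²ᵢ + 2·Σσ_ij = 5.7383 + 2 × 1.2851 = 8.3085
α = (3/2)·(1 − 5.7383/8.3085) = 0.46

α = 0.46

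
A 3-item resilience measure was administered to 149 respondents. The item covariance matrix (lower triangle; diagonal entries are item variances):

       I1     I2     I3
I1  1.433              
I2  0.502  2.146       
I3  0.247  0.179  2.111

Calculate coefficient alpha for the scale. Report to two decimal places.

Σσ²ᵢ = 1.433 + 2.146 + 2.111 = 5.690
Sum of off-diagonal covariances = 0.928
σ²_T = 5.690 + 2 × 0.928 = 7.546
α = (k/(k−1))·(1 − Σσ²ᵢ/σ²_T) = (3/2)·(1 − 5.690/7.546) = 0.37

coefficient alpha = 0.37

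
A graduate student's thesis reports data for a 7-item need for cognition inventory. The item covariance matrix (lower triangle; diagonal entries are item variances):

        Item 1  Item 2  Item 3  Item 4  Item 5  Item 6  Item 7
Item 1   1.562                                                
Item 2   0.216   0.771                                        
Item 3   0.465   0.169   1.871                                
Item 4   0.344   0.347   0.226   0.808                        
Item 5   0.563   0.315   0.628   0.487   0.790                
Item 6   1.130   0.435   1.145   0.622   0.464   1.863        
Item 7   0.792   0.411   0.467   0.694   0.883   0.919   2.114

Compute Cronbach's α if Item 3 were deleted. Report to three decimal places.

α = 0.823

Remaining items: Item 1, Item 2, Item 4, Item 5, Item 6, Item 7 (k = 6).
Σσᵢ² = 1.562 + 0.771 + 0.808 + 0.790 + 1.863 + 2.114 = 7.908
Var(T) = 7.908 + 2 × 8.622 = 25.152
α (item deleted) = (6/5)·(1 − 7.908/25.152) = 0.823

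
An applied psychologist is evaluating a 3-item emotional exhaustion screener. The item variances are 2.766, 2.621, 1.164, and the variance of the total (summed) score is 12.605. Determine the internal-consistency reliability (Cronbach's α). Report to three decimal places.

ΣVar(i) = 2.766 + 2.621 + 1.164 = 6.551
α = (k/(k−1))·(1 − ΣVar(i)/total variance) = (3/2)·(1 − 6.551/12.605) = 0.720

Cronbach's α = 0.720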